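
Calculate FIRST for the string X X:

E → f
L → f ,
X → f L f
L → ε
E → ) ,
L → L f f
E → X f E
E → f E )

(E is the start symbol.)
{ 'f' }

FIRST sets of the non-terminals involved (from the grammar, by fixed-point iteration):
  FIRST(X) = { 'f' }

To compute FIRST(X X), process the symbols left to right:
Symbol X is a non-terminal. Add FIRST(X) \ {ε} = { 'f' }
X is not nullable (ε ∉ FIRST(X)), so stop here.
FIRST(X X) = { 'f' }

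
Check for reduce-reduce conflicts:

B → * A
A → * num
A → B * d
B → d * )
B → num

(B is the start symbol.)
Yes — I12: [A → * num .] vs [B → num .]

A reduce-reduce conflict occurs when an LR(0) state has two complete items [A → α .] and [B → β .] — both call for a reduction, and with no lookahead the parser cannot choose between them.

Augment with B' → B and build the canonical LR(0) collection (I0 = CLOSURE({[B' → . B]}), then GOTO on every symbol after a dot until no new states appear). It has 13 states:
  I0: { [B → . * A], [B → . d * )], [B → . num], [B' → . B] }  — shift
  I1: { [A → . * num], [A → . B * d], [B → * . A], [B → . * A], [B → . d * )], [B → . num] }  — shift
  I2: { [B' → B .] }  — accept
  I3: { [B → d . * )] }  — shift
  I4: { [B → num .] }  — reduce
  I5: { [B → d * . )] }  — shift
  I6: { [B → d * ) .] }  — reduce
  I7: { [A → * . num], [A → . * num], [A → . B * d], [B → * . A], [B → . * A], [B → . d * )], [B → . num] }  — shift
  I8: { [B → * A .] }  — reduce
  I9: { [A → B . * d] }  — shift
  I10: { [A → B * . d] }  — shift
  I11: { [A → B * d .] }  — reduce
  I12: { [A → * num .], [B → num .] }  — 2 reduces

I12 contains complete items [A → * num .], [B → num .] — reduce-reduce conflict.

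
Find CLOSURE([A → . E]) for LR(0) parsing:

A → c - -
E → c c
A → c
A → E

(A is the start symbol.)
To compute CLOSURE, for each item [A → α.Bβ] where B is a non-terminal, add [B → .γ] for all productions B → γ; repeat for the newly added items until nothing changes.

Start with: [A → . E]
  [A → . E] has the dot before E: add [E → . c c]
No further items can be added.

CLOSURE = { [A → . E], [E → . c c] }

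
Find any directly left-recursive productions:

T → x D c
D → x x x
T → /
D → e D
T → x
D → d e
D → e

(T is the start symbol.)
T → x D c: starts with x
D → x x x: starts with x
T → /: starts with '/'
D → e D: starts with e
T → x: starts with x
D → d e: starts with d
D → e: starts with e

No direct left recursion found.

Answer: No direct left recursion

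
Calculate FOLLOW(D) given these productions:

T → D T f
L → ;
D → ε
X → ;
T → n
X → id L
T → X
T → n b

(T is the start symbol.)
{ ';', 'id', 'n' }

To compute FOLLOW(D), find every occurrence of D on a right-hand side N → α D β: add FIRST(β) \ {ε}, and if β is empty or nullable also add FOLLOW(N). Iterate to a fixed point.

In T → D T f: D is followed by T f, add FIRST(T f) \ {ε} = { ';', 'id', 'n' }

Taking the union: FOLLOW(D) = { ';', 'id', 'n' }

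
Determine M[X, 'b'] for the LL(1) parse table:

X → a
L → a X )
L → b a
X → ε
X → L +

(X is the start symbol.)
X → L +

To find M[X, 'b'], we find productions for X where 'b' is in the predict set (PREDICT(N → α) = (FIRST(α) \ {ε}) ∪ (FOLLOW(N) if α ⇒* ε)).

Relevant sets:
  FIRST(L) = { 'a', 'b' }
  FOLLOW(X) = { $, ')' }

X → a: PREDICT = { 'a' }
X → ε: PREDICT = { $, ')' }
X → L +: PREDICT = { 'a', 'b' }
  'b' is in predict set, so this production goes in M[X, 'b']

M[X, 'b'] = X → L +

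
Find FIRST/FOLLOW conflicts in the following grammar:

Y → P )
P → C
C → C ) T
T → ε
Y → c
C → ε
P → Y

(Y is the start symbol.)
A FIRST/FOLLOW conflict occurs when a non-terminal N has a nullable alternative N → β (β ⇒* ε) and another alternative N → α with FIRST(α) ∩ FOLLOW(N) ≠ ∅: on such a lookahead the parser cannot decide between expanding α and letting N vanish via β.

Nullable non-terminals: C, P, T.
FIRST sets used below: FIRST(C) = { ')', ε }, FIRST(Y) = { ')', 'c' }

C: nullable alternative(s) C → ε; FOLLOW(C) = { ')' }
  C → C ) T: FIRST \ {ε} = { ')' } — overlaps FOLLOW(C) on { ')' }: CONFLICT
  C → ε: FIRST \ {ε} = { } — this is the only nullable alternative, skip

P: nullable alternative(s) P → C; FOLLOW(P) = { ')' }
  P → C: FIRST \ {ε} = { ')' } — this is the only nullable alternative, skip
  P → Y: FIRST \ {ε} = { ')', 'c' } — overlaps FOLLOW(P) on { ')' }: CONFLICT
T has a nullable alternative but only one production, so nothing to check.

Y has no nullable alternative, so no FIRST/FOLLOW check is needed there.

So the grammar has 2 FIRST/FOLLOW conflicts (marked CONFLICT above).

Answer: Yes. P → Y with FOLLOW(P) on { ')' }; C → C ')' T with FOLLOW(C) on { ')' }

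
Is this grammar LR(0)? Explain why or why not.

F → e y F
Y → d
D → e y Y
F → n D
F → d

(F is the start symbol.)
A grammar is LR(0) if no state in the canonical LR(0) collection has:
  - both a shift item (dot before a terminal) and a complete item (shift-reduce conflict), or
  - two or more complete items (reduce-reduce conflict; the accept item [F' → F .] counts as a complete item here).

Augment with F' → F and build the canonical LR(0) collection (I0 = CLOSURE({[F' → . F]}), then GOTO on every symbol after a dot until no new states appear). It has 12 states:
  I0: { [F → . d], [F → . e y F], [F → . n D], [F' → . F] }  — shift
  I1: { [F' → F .] }  — accept
  I2: { [F → d .] }  — reduce
  I3: { [F → e . y F] }  — shift
  I4: { [D → . e y Y], [F → n . D] }  — shift
  I5: { [F → n D .] }  — reduce
  I6: { [D → e . y Y] }  — shift
  I7: { [D → e y . Y], [Y → . d] }  — shift
  I8: { [D → e y Y .] }  — reduce
  I9: { [Y → d .] }  — reduce
  I10: { [F → . d], [F → . e y F], [F → . n D], [F → e y . F] }  — shift
  I11: { [F → e y F .] }  — reduce

Every state is either a pure shift/goto state or contains exactly one complete item and nothing to shift — no conflicts. The grammar is LR(0).

Answer: Yes, the grammar is LR(0)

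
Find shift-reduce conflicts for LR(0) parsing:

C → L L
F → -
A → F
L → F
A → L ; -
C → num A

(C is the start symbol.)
No shift-reduce conflicts

Augment with C' → C and build the canonical LR(0) collection (I0 = CLOSURE({[C' → . C]}), then GOTO on every symbol after a dot until no new states appear). It has 12 states:
  I0: { [C → . L L], [C → . num A], [C' → . C], [F → . -], [L → . F] }  — shift
  I1: { [F → - .] }  — reduce
  I2: { [C' → C .] }  — accept
  I3: { [L → F .] }  — reduce
  I4: { [C → L . L], [F → . -], [L → . F] }  — shift
  I5: { [A → . F], [A → . L ; -], [C → num . A], [F → . -], [L → . F] }  — shift
  I6: { [C → num A .] }  — reduce
  I7: { [A → F .], [L → F .] }  — 2 reduces
  I8: { [A → L . ; -] }  — shift
  I9: { [A → L ; . -] }  — shift
  I10: { [A → L ; - .] }  — reduce
  I11: { [C → L L .] }  — reduce

No state contains both a complete item and a shift item.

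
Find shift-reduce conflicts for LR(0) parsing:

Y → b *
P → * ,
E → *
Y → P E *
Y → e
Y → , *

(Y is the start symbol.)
No shift-reduce conflicts

A shift-reduce conflict occurs when an LR(0) state has both:
  - a complete (reduce) item [A → α .] (dot at the end), and
  - a shift item [B → β . c γ] (dot before a terminal).

Augment with Y' → Y and build the canonical LR(0) collection (I0 = CLOSURE({[Y' → . Y]}), then GOTO on every symbol after a dot until no new states appear). It has 13 states:
  I0: { [P → . * ,], [Y → . , *], [Y → . P E *], [Y → . b *], [Y → . e], [Y' → . Y] }  — shift
  I1: { [P → * . ,] }  — shift
  I2: { [Y → , . *] }  — shift
  I3: { [E → . *], [Y → P . E *] }  — shift
  I4: { [Y' → Y .] }  — accept
  I5: { [Y → b . *] }  — shift
  I6: { [Y → e .] }  — reduce
  I7: { [Y → b * .] }  — reduce
  I8: { [E → * .] }  — reduce
  I9: { [Y → P E . *] }  — shift
  I10: { [Y → P E * .] }  — reduce
  I11: { [Y → , * .] }  — reduce
  I12: { [P → * , .] }  — reduce

No state contains both a complete item and a shift item.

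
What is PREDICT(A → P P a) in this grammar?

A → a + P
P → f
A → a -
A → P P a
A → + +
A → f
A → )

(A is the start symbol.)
{ 'f' }

PREDICT(A → P P a) = (FIRST(RHS) \ {ε}) ∪ (FOLLOW(A) if ε ∈ FIRST(RHS), i.e. RHS ⇒* ε)
FIRST(P) = { 'f' }
FIRST(P P a) = { 'f' }
ε ∉ FIRST(P P a), so FOLLOW(A) is not added.
PREDICT(A → P P a) = { 'f' }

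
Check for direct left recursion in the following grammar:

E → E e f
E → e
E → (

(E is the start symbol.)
Yes, E is left-recursive

E → E e f: LEFT RECURSIVE (starts with E)
E → e: starts with e
E → (: starts with '('

The grammar has direct left recursion on: E.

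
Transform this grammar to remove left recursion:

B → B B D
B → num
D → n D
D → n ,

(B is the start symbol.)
B → num B'
B' → B D B'
B' → ε
D → n D
D → n ,

B is directly left-recursive. The standard transformation for
  A → A α₁ | ... | A α_m | β₁ | ... | β_n
is
  A  → β₁ A' | ... | β_n A'
  A' → α₁ A' | ... | α_m A' | ε

B → num becomes B → num B'
B → B B D becomes B' → B D B'
Add B' → ε

Productions for other non-terminals are unchanged:
  D → n D
  D → n ,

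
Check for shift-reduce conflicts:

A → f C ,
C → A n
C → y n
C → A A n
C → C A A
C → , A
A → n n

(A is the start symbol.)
Yes — I14: [C → A n .] vs [A → n . n]

A shift-reduce conflict occurs when an LR(0) state has both:
  - a complete (reduce) item [A → α .] (dot at the end), and
  - a shift item [B → β . c γ] (dot before a terminal).

Augment with A' → A and build the canonical LR(0) collection (I0 = CLOSURE({[A' → . A]}), then GOTO on every symbol after a dot until no new states appear). It has 17 states:
  I0: { [A → . f C ,], [A → . n n], [A' → . A] }  — shift
  I1: { [A' → A .] }  — accept
  I2: { [A → . f C ,], [A → . n n], [A → f . C ,], [C → . , A], [C → . A A n], [C → . A n], [C → . C A A], [C → . y n] }  — shift
  I3: { [A → n . n] }  — shift
  I4: { [A → n n .] }  — reduce
  I5: { [A → . f C ,], [A → . n n], [C → , . A] }  — shift
  I6: { [A → . f C ,], [A → . n n], [C → A . A n], [C → A . n] }  — shift
  I7: { [A → . f C ,], [A → . n n], [A → f C . ,], [C → C . A A] }  — shift
  I8: { [C → y . n] }  — shift
  I9: { [C → y n .] }  — reduce
  I10: { [A → f C , .] }  — reduce
  I11: { [A → . f C ,], [A → . n n], [C → C A . A] }  — shift
  I12: { [C → C A A .] }  — reduce
  I13: { [C → A A . n] }  — shift
  I14: { [A → n . n], [C → A n .] }  — shift, reduce
  I15: { [C → A A n .] }  — reduce
  I16: { [C → , A .] }  — reduce

I14 contains reduce item [C → A n .] and shift item [A → n . n] — shift-reduce conflict.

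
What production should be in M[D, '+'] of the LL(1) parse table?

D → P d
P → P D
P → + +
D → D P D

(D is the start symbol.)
To find M[D, '+'], we find productions for D where '+' is in the predict set (PREDICT(N → α) = (FIRST(α) \ {ε}) ∪ (FOLLOW(N) if α ⇒* ε)).

Relevant sets:
  FIRST(P) = { '+' }
  FIRST(D) = { '+' }

D → P d: PREDICT = { '+' }
  '+' is in predict set, so this production goes in M[D, '+']
D → D P D: PREDICT = { '+' }
  '+' is in predict set, so this production goes in M[D, '+']

M[D, '+'] = D → P d, D → D P D  (a multiply-defined cell — the grammar is not LL(1))

Answer: D → P d, D → D P D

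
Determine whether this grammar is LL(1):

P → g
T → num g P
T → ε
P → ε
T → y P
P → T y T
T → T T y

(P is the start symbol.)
No. Predict set conflict for P: { 'num', 'y' }

A grammar is LL(1) if for each non-terminal N with multiple productions, the predict sets of those productions are pairwise disjoint, where PREDICT(N → α) = (FIRST(α) \ {ε}) ∪ (FOLLOW(N) if α ⇒* ε).

Relevant sets:
  FIRST(T) = { 'num', 'y', ε }
  FOLLOW(P) = { $, 'num', 'y' }
  FOLLOW(T) = { $, 'num', 'y' }

For P:
  PREDICT(P → g) = { 'g' }
  PREDICT(P → ε) = { $, 'num', 'y' }
  PREDICT(P → T y T) = { 'num', 'y' }
For T:
  PREDICT(T → num g P) = { 'num' }
  PREDICT(T → ε) = { $, 'num', 'y' }
  PREDICT(T → y P) = { 'y' }
  PREDICT(T → T T y) = { 'num', 'y' }

Conflict found: Predict set conflict for P: { 'num', 'y' }
The grammar is NOT LL(1).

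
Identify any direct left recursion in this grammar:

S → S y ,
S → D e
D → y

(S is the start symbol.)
S → S y ,: LEFT RECURSIVE (starts with S)
S → D e: starts with D
D → y: starts with y

The grammar has direct left recursion on: S.

Answer: Yes, S is left-recursive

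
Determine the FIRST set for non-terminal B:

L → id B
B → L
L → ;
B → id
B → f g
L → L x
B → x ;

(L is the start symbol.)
{ ';', 'f', 'id', 'x' }

To compute FIRST(B), examine every production with B on the left-hand side, reading each right-hand side left to right until a non-nullable symbol is reached.

FIRST sets of the other non-terminals involved (by the same procedure, iterated to a fixed point):
  FIRST(L) = { ';', 'id' }

From B → L:
  - L is a non-terminal: add FIRST(L) \ {ε} = { ';', 'id' }
    L is not nullable, so stop
From B → id:
  - id is a terminal: add 'id' and stop
From B → f g:
  - f is a terminal: add 'f' and stop
From B → x ;:
  - x is a terminal: add 'x' and stop

Collecting: FIRST(B) = { ';', 'f', 'id', 'x' }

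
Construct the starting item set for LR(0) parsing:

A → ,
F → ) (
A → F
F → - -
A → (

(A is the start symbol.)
First, augment the grammar with A' → A
I₀ = CLOSURE({ [A' → . A] }):
  [A' → . A] has the dot before A: add [A → . ,], [A → . F], [A → . (]
  [A → . F] has the dot before F: add [F → . ) (], [F → . - -]
No further items can be added.

I₀ = { [A → . (], [A → . ,], [A → . F], [A' → . A], [F → . ) (], [F → . - -] }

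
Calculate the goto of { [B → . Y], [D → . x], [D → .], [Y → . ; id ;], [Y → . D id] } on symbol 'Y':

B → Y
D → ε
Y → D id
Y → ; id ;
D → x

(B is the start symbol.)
GOTO(I, 'Y') = CLOSURE({ [A → αX.β] : [A → α.Xβ] ∈ I, X = 'Y' })

Items with dot before 'Y', with the dot advanced:
  [B → . Y] → [B → Y .]
Closure adds nothing (no advanced item has the dot before a non-terminal).

GOTO = { [B → Y .] }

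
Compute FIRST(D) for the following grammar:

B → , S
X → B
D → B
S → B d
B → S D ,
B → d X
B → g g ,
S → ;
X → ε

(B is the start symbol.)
FIRST sets of the other non-terminals involved (by the same procedure, iterated to a fixed point):
  FIRST(B) = { ',', ';', 'd', 'g' }

From D → B:
  - B is a non-terminal: add FIRST(B) \ {ε} = { ',', ';', 'd', 'g' }
    B is not nullable, so stop

Collecting: FIRST(D) = { ',', ';', 'd', 'g' }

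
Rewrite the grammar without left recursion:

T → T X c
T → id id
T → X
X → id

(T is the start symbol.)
T → id id T'
T → X T'
T' → X c T'
T' → ε
X → id

T is directly left-recursive. The standard transformation for
  A → A α₁ | ... | A α_m | β₁ | ... | β_n
is
  A  → β₁ A' | ... | β_n A'
  A' → α₁ A' | ... | α_m A' | ε

T → id id becomes T → id id T'
T → X becomes T → X T'
T → T X c becomes T' → X c T'
Add T' → ε

Productions for other non-terminals are unchanged:
  X → id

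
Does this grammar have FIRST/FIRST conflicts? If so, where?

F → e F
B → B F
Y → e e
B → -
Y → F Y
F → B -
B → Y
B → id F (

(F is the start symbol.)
A FIRST/FIRST conflict occurs when two productions N → α and N → β for the same non-terminal have FIRST(α) ∩ FIRST(β) ≠ ∅ (with ε ∈ FIRST of a nullable right-hand side, so two nullable alternatives also conflict).

FIRST sets of the non-terminals at (or reachable through a nullable prefix from) the front of some alternative:
  FIRST(B) = { '-', 'e', 'id' }
  FIRST(Y) = { '-', 'e', 'id' }
  FIRST(F) = { '-', 'e', 'id' }

Productions for F:
  F → e F: FIRST = { 'e' }
  F → B -: FIRST = { '-', 'e', 'id' }
Productions for B:
  B → B F: FIRST = { '-', 'e', 'id' }
  B → -: FIRST = { '-' }
  B → Y: FIRST = { '-', 'e', 'id' }
  B → id F (: FIRST = { 'id' }
Productions for Y:
  Y → e e: FIRST = { 'e' }
  Y → F Y: FIRST = { '-', 'e', 'id' }

Conflict for F: F → e F and F → B -
  Overlap: { 'e' }
Conflict for B: B → B F and B → -
  Overlap: { '-' }
Conflict for B: B → B F and B → Y
  Overlap: { '-', 'e', 'id' }
Conflict for B: B → B F and B → id F (
  Overlap: { 'id' }
Conflict for B: B → - and B → Y
  Overlap: { '-' }
Conflict for B: B → Y and B → id F (
  Overlap: { 'id' }
Conflict for Y: Y → e e and Y → F Y
  Overlap: { 'e' }

Answer: Yes. F → e F / F → B '-' on { 'e' }; B → B F / B → '-' on { '-' }; B → B F / B → Y on { '-', 'e', 'id' }; B → B F / B → id F '(' on { 'id' }; B → '-' / B → Y on { '-' }; B → Y / B → id F '(' on { 'id' }; Y → e e / Y → F Y on { 'e' }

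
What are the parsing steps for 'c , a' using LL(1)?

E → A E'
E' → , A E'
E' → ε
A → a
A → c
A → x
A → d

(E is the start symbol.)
Stack is shown with the top on the left.

Stack     Input    Action
-------------------------
E $       c , a $  output E → A E'
A E' $    c , a $  output A → c
c E' $    c , a $  match 'c'
E' $      , a $    output E' → , A E'
, A E' $  , a $    match ','
A E' $    a $      output A → a
a E' $    a $      match 'a'
E' $      $        output E' → ε
$         $        accept

The string is accepted.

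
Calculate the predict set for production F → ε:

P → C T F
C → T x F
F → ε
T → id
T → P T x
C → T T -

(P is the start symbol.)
PREDICT(F → ε) = (FIRST(RHS) \ {ε}) ∪ (FOLLOW(F) if ε ∈ FIRST(RHS), i.e. RHS ⇒* ε)
The right-hand side is ε (FIRST(ε) = { ε }), so the predict set is FOLLOW(F) = { $, 'id' }
PREDICT(F → ε) = { $, 'id' }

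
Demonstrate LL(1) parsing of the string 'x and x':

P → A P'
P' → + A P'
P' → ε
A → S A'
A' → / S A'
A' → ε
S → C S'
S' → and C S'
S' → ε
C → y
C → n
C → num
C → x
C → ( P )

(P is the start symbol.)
LL(1) parsing maintains a stack (initially the start symbol over $) and the input. At each step: if the stack top is a terminal, match it against the current input token; if it is a non-terminal N, replace it with the RHS of M[N, lookahead] (the unique production whose predict set contains the lookahead).

Stack is shown with the top on the left.

Stack             Input      Action
-----------------------------------
P $               x and x $  output P → A P'
A P' $            x and x $  output A → S A'
S A' P' $         x and x $  output S → C S'
C S' A' P' $      x and x $  output C → x
x S' A' P' $      x and x $  match 'x'
S' A' P' $        and x $    output S' → and C S'
and C S' A' P' $  and x $    match 'and'
C S' A' P' $      x $        output C → x
x S' A' P' $      x $        match 'x'
S' A' P' $        $          output S' → ε
A' P' $           $          output A' → ε
P' $              $          output P' → ε
$                 $          accept

The string is accepted.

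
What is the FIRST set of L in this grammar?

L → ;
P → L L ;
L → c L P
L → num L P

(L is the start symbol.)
{ ';', 'c', 'num' }

From L → ;:
  - ';' is a terminal: add ';' and stop
From L → c L P:
  - c is a terminal: add 'c' and stop
From L → num L P:
  - num is a terminal: add 'num' and stop

Collecting: FIRST(L) = { ';', 'c', 'num' }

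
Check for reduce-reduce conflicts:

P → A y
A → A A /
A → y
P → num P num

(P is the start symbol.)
Yes — I8: [A → y .] vs [P → A y .]

A reduce-reduce conflict occurs when an LR(0) state has two complete items [A → α .] and [B → β .] — both call for a reduction, and with no lookahead the parser cannot choose between them.

Augment with P' → P and build the canonical LR(0) collection (I0 = CLOSURE({[P' → . P]}), then GOTO on every symbol after a dot until no new states appear). It has 10 states:
  I0: { [A → . A A /], [A → . y], [P → . A y], [P → . num P num], [P' → . P] }  — shift
  I1: { [A → . A A /], [A → . y], [A → A . A /], [P → A . y] }  — shift
  I2: { [P' → P .] }  — accept
  I3: { [A → . A A /], [A → . y], [P → . A y], [P → . num P num], [P → num . P num] }  — shift
  I4: { [A → y .] }  — reduce
  I5: { [P → num P . num] }  — shift
  I6: { [P → num P num .] }  — reduce
  I7: { [A → . A A /], [A → . y], [A → A . A /], [A → A A . /] }  — shift
  I8: { [A → y .], [P → A y .] }  — 2 reduces
  I9: { [A → A A / .] }  — reduce

I8 contains complete items [A → y .], [P → A y .] — reduce-reduce conflict.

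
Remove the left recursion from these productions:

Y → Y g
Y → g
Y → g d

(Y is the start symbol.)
Y is directly left-recursive. The standard transformation for
  A → A α₁ | ... | A α_m | β₁ | ... | β_n
is
  A  → β₁ A' | ... | β_n A'
  A' → α₁ A' | ... | α_m A' | ε

Y → g becomes Y → g Y'
Y → g d becomes Y → g d Y'
Y → Y g becomes Y' → g Y'
Add Y' → ε

Resulting grammar:
Y → g Y'
Y → g d Y'
Y' → g Y'
Y' → ε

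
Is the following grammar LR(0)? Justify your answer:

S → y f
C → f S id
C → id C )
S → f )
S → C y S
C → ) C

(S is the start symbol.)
No. Shift-reduce conflict between [S → f ) .] and [C → . ) C]

Augment with S' → S and build the canonical LR(0) collection (I0 = CLOSURE({[S' → . S]}), then GOTO on every symbol after a dot until no new states appear). It has 17 states:
  I0: { [C → . ) C], [C → . f S id], [C → . id C )], [S → . C y S], [S → . f )], [S → . y f], [S' → . S] }  — shift
  I1: { [C → ) . C], [C → . ) C], [C → . f S id], [C → . id C )] }  — shift
  I2: { [S → C . y S] }  — shift
  I3: { [S' → S .] }  — accept
  I4: { [C → . ) C], [C → . f S id], [C → . id C )], [C → f . S id], [S → . C y S], [S → . f )], [S → . y f], [S → f . )] }  — shift
  I5: { [C → . ) C], [C → . f S id], [C → . id C )], [C → id . C )] }  — shift
  I6: { [S → y . f] }  — shift
  I7: { [S → y f .] }  — reduce
  I8: { [C → id C . )] }  — shift
  I9: { [C → . ) C], [C → . f S id], [C → . id C )], [C → f . S id], [S → . C y S], [S → . f )], [S → . y f] }  — shift
  I10: { [C → f S . id] }  — shift
  I11: { [C → f S id .] }  — reduce
  I12: { [C → id C ) .] }  — reduce
  I13: { [C → ) . C], [C → . ) C], [C → . f S id], [C → . id C )], [S → f ) .] }  — shift, reduce
  I14: { [C → ) C .] }  — reduce
  I15: { [C → . ) C], [C → . f S id], [C → . id C )], [S → . C y S], [S → . f )], [S → . y f], [S → C y . S] }  — shift
  I16: { [S → C y S .] }  — reduce

Conflict in state I13:
  Shift-reduce conflict between [S → f ) .] and [C → . ) C]
So the grammar is NOT LR(0).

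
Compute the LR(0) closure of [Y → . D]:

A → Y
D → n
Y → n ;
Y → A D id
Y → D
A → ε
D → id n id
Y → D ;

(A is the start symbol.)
{ [D → . id n id], [D → . n], [Y → . D] }

To compute CLOSURE, for each item [A → α.Bβ] where B is a non-terminal, add [B → .γ] for all productions B → γ; repeat for the newly added items until nothing changes.

Start with: [Y → . D]
  [Y → . D] has the dot before D: add [D → . n], [D → . id n id]
No further items can be added.

CLOSURE = { [D → . id n id], [D → . n], [Y → . D] }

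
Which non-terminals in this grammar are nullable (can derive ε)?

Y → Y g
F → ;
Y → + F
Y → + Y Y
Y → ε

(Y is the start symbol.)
{ 'Y' }

ε-productions: Y → ε
So Y is immediately nullable.
No further non-terminal can be added: every production for the remaining non-terminals contains a terminal or a non-nullable non-terminal.
Nullable = { 'Y' }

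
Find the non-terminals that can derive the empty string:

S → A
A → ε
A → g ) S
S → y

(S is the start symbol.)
{ 'A', 'S' }

A non-terminal is nullable if it can derive ε (the empty string): either it has an ε-production, or it has a production whose right-hand side consists entirely of nullable non-terminals.

ε-productions: A → ε
So A is immediately nullable.
S → A: every symbol on the right is nullable, so S is nullable too.
Every non-terminal is now nullable.
Nullable = { 'A', 'S' }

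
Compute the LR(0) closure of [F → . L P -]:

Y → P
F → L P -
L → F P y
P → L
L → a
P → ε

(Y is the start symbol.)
To compute CLOSURE, for each item [A → α.Bβ] where B is a non-terminal, add [B → .γ] for all productions B → γ; repeat for the newly added items until nothing changes.

Start with: [F → . L P -]
  [F → . L P -] has the dot before L: add [L → . F P y], [L → . a]
  [L → . F P y] has the dot before F: all F-items already present
No further items can be added.

CLOSURE = { [F → . L P -], [L → . F P y], [L → . a] }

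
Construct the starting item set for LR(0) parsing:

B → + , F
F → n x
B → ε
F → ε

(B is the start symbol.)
First, augment the grammar with B' → B
I₀ = CLOSURE({ [B' → . B] }):
  [B' → . B] has the dot before B: add [B → . + , F], [B → .]
No further items can be added.

I₀ = { [B → . + , F], [B → .], [B' → . B] }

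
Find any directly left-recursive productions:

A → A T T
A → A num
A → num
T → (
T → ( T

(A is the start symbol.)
Yes, A is left-recursive

Direct left recursion occurs when N → N α for some non-terminal N (the right-hand side begins with the left-hand side itself).

A → A T T: LEFT RECURSIVE (starts with A)
A → A num: LEFT RECURSIVE (starts with A)
A → num: starts with num
T → (: starts with '('
T → ( T: starts with '('

The grammar has direct left recursion on: A.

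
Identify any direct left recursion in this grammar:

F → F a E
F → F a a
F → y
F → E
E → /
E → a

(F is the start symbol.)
Yes, F is left-recursive

F → F a E: LEFT RECURSIVE (starts with F)
F → F a a: LEFT RECURSIVE (starts with F)
F → y: starts with y
F → E: starts with E
E → /: starts with '/'
E → a: starts with a

The grammar has direct left recursion on: F.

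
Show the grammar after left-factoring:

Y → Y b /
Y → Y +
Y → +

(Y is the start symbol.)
Left-factoring transforms A → αβ₁ | αβ₂ into A → αA' and A' → β₁ | β₂
(α is the longest common prefix among the alternatives). Repeat until
no nonterminal has two alternatives with a common prefix.

Round 1: Y has alternatives sharing prefix 'Y'. Introduce Y': Y → Y Y'
  Add: Y' → b /
  Add: Y' → +

No remaining common prefixes — done.

Resulting grammar:
Y → Y Y'
Y' → b /
Y' → +
Y → +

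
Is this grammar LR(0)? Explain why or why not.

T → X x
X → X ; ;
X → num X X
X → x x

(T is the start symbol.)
No. Shift-reduce conflict between [X → num X X .] and [X → X . ; ;]

Augment with T' → T and build the canonical LR(0) collection (I0 = CLOSURE({[T' → . T]}), then GOTO on every symbol after a dot until no new states appear). It has 11 states:
  I0: { [T → . X x], [T' → . T], [X → . X ; ;], [X → . num X X], [X → . x x] }  — shift
  I1: { [T' → T .] }  — accept
  I2: { [T → X . x], [X → X . ; ;] }  — shift
  I3: { [X → . X ; ;], [X → . num X X], [X → . x x], [X → num . X X] }  — shift
  I4: { [X → x . x] }  — shift
  I5: { [X → x x .] }  — reduce
  I6: { [X → . X ; ;], [X → . num X X], [X → . x x], [X → X . ; ;], [X → num X . X] }  — shift
  I7: { [X → X ; . ;] }  — shift
  I8: { [X → X . ; ;], [X → num X X .] }  — shift, reduce
  I9: { [X → X ; ; .] }  — reduce
  I10: { [T → X x .] }  — reduce

Conflict in state I8:
  Shift-reduce conflict between [X → num X X .] and [X → X . ; ;]
So the grammar is NOT LR(0).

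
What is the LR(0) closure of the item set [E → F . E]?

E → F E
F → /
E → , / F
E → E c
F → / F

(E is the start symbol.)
To compute CLOSURE, for each item [A → α.Bβ] where B is a non-terminal, add [B → .γ] for all productions B → γ; repeat for the newly added items until nothing changes.

Start with: [E → F . E]
  [E → F . E] has the dot before E: add [E → . F E], [E → . , / F], [E → . E c]
  [E → . F E] has the dot before F: add [F → . /], [F → . / F]
No further items can be added.

CLOSURE = { [E → . , / F], [E → . E c], [E → . F E], [E → F . E], [F → . / F], [F → . /] }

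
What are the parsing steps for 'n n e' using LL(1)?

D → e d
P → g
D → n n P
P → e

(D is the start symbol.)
Stack is shown with the top on the left.

Stack    Input    Action
------------------------
D $      n n e $  output D → n n P
n n P $  n n e $  match 'n'
n P $    n e $    match 'n'
P $      e $      output P → e
e $      e $      match 'e'
$        $        accept

The string is accepted.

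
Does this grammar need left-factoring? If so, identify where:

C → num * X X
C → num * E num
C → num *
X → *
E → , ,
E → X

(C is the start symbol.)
Left-factoring is needed when two productions for the same non-terminal
share a common prefix on the right-hand side.

Productions for C:
  C → num * X X
  C → num * E num
  C → num *
Productions for E:
  E → , ,
  E → X

Found common prefix 'num *' in productions for C

Answer: Yes, C has productions with common prefix 'num *'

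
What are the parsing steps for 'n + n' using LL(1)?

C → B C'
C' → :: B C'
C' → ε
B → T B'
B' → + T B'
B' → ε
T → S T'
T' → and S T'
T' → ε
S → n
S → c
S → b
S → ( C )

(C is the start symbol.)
LL(1) parsing maintains a stack (initially the start symbol over $) and the input. At each step: if the stack top is a terminal, match it against the current input token; if it is a non-terminal N, replace it with the RHS of M[N, lookahead] (the unique production whose predict set contains the lookahead).

Stack is shown with the top on the left.

Stack         Input    Action
-----------------------------
C $           n + n $  output C → B C'
B C' $        n + n $  output B → T B'
T B' C' $     n + n $  output T → S T'
S T' B' C' $  n + n $  output S → n
n T' B' C' $  n + n $  match 'n'
T' B' C' $    + n $    output T' → ε
B' C' $       + n $    output B' → + T B'
+ T B' C' $   + n $    match '+'
T B' C' $     n $      output T → S T'
S T' B' C' $  n $      output S → n
n T' B' C' $  n $      match 'n'
T' B' C' $    $        output T' → ε
B' C' $       $        output B' → ε
C' $          $        output C' → ε
$             $        accept

The string is accepted.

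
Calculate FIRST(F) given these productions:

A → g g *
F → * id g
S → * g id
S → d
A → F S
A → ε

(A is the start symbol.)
{ '*' }

To compute FIRST(F), examine every production with F on the left-hand side, reading each right-hand side left to right until a non-nullable symbol is reached.

From F → * id g:
  - '*' is a terminal: add '*' and stop

Collecting: FIRST(F) = { '*' }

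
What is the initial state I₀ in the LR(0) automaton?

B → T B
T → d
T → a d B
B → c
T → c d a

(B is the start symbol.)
{ [B → . T B], [B → . c], [B' → . B], [T → . a d B], [T → . c d a], [T → . d] }

First, augment the grammar with B' → B
I₀ = CLOSURE({ [B' → . B] }):
  [B' → . B] has the dot before B: add [B → . T B], [B → . c]
  [B → . T B] has the dot before T: add [T → . d], [T → . a d B], [T → . c d a]
No further items can be added.

I₀ = { [B → . T B], [B → . c], [B' → . B], [T → . a d B], [T → . c d a], [T → . d] }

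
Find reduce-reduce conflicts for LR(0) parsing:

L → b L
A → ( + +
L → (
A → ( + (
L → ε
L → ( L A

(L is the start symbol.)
Yes — I1: [L → .] vs [L → ( .]

A reduce-reduce conflict occurs when an LR(0) state has two complete items [A → α .] and [B → β .] — both call for a reduction, and with no lookahead the parser cannot choose between them.

Augment with L' → L and build the canonical LR(0) collection (I0 = CLOSURE({[L' → . L]}), then GOTO on every symbol after a dot until no new states appear). It has 11 states:
  I0: { [L → . ( L A], [L → . (], [L → . b L], [L → .], [L' → . L] }  — shift, reduce
  I1: { [L → ( . L A], [L → ( .], [L → . ( L A], [L → . (], [L → . b L], [L → .] }  — shift, 2 reduces
  I2: { [L' → L .] }  — accept
  I3: { [L → . ( L A], [L → . (], [L → . b L], [L → .], [L → b . L] }  — shift, reduce
  I4: { [L → b L .] }  — reduce
  I5: { [A → . ( + (], [A → . ( + +], [L → ( L . A] }  — shift
  I6: { [A → ( . + (], [A → ( . + +] }  — shift
  I7: { [L → ( L A .] }  — reduce
  I8: { [A → ( + . (], [A → ( + . +] }  — shift
  I9: { [A → ( + ( .] }  — reduce
  I10: { [A → ( + + .] }  — reduce

I1 contains complete items [L → .], [L → ( .] — reduce-reduce conflict.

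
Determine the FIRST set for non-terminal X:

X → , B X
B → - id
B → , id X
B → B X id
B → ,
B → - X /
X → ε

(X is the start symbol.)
{ ',', ε }

From X → , B X:
  - ',' is a terminal: add ',' and stop
From X → ε:
  - ε-production, so ε ∈ FIRST(X)

Collecting: FIRST(X) = { ',', ε }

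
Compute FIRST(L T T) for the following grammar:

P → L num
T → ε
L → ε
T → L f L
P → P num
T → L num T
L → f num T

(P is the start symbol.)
{ 'f', 'num', ε }

FIRST sets of the non-terminals involved (from the grammar, by fixed-point iteration):
  FIRST(L) = { 'f', ε }
  FIRST(T) = { 'f', 'num', ε }

To compute FIRST(L T T), process the symbols left to right:
Symbol L is a non-terminal. Add FIRST(L) \ {ε} = { 'f' }
L is nullable (ε ∈ FIRST(L)), continue to the next symbol.
Symbol T is a non-terminal. Add FIRST(T) \ {ε} = { 'f', 'num' }
T is nullable (ε ∈ FIRST(T)), continue to the next symbol.
Symbol T is a non-terminal. Add FIRST(T) \ {ε} = { 'f', 'num' }
T is nullable (ε ∈ FIRST(T)), continue to the next symbol.
All symbols are nullable, so ε is in the result.
FIRST(L T T) = { 'f', 'num', ε }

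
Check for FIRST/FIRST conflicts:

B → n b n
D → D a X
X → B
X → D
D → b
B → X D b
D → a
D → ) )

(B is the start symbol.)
Yes. B → n b n / B → X D b on { 'n' }; D → D a X / D → b on { 'b' }; D → D a X / D → a on { 'a' }; D → D a X / D → ')' ')' on { ')' }; X → B / X → D on { ')', 'a', 'b' }

A FIRST/FIRST conflict occurs when two productions N → α and N → β for the same non-terminal have FIRST(α) ∩ FIRST(β) ≠ ∅ (with ε ∈ FIRST of a nullable right-hand side, so two nullable alternatives also conflict).

FIRST sets of the non-terminals at (or reachable through a nullable prefix from) the front of some alternative:
  FIRST(X) = { ')', 'a', 'b', 'n' }
  FIRST(D) = { ')', 'a', 'b' }
  FIRST(B) = { ')', 'a', 'b', 'n' }

Productions for B:
  B → n b n: FIRST = { 'n' }
  B → X D b: FIRST = { ')', 'a', 'b', 'n' }
Productions for D:
  D → D a X: FIRST = { ')', 'a', 'b' }
  D → b: FIRST = { 'b' }
  D → a: FIRST = { 'a' }
  D → ) ): FIRST = { ')' }
Productions for X:
  X → B: FIRST = { ')', 'a', 'b', 'n' }
  X → D: FIRST = { ')', 'a', 'b' }

Conflict for B: B → n b n and B → X D b
  Overlap: { 'n' }
Conflict for D: D → D a X and D → b
  Overlap: { 'b' }
Conflict for D: D → D a X and D → a
  Overlap: { 'a' }
Conflict for D: D → D a X and D → ) )
  Overlap: { ')' }
Conflict for X: X → B and X → D
  Overlap: { ')', 'a', 'b' }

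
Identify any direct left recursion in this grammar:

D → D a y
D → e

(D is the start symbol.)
Yes, D is left-recursive

Direct left recursion occurs when N → N α for some non-terminal N (the right-hand side begins with the left-hand side itself).

D → D a y: LEFT RECURSIVE (starts with D)
D → e: starts with e

The grammar has direct left recursion on: D.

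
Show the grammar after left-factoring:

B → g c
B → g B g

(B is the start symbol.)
Left-factoring transforms A → αβ₁ | αβ₂ into A → αA' and A' → β₁ | β₂
(α is the longest common prefix among the alternatives). Repeat until
no nonterminal has two alternatives with a common prefix.

Round 1: B has alternatives sharing prefix 'g'. Introduce B': B → g B'
  Add: B' → c
  Add: B' → B g

No remaining common prefixes — done.

Resulting grammar:
B → g B'
B' → c
B' → B g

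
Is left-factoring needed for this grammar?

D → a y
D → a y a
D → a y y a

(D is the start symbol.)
Yes, D has productions with common prefix 'a y'

Left-factoring is needed when two productions for the same non-terminal
share a common prefix on the right-hand side.

Productions for D:
  D → a y
  D → a y a
  D → a y y a

Found common prefix 'a y' in productions for D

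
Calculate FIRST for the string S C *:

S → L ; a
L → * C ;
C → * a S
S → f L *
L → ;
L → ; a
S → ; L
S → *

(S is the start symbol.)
FIRST sets of the non-terminals involved (from the grammar, by fixed-point iteration):
  FIRST(S) = { '*', ';', 'f' }

To compute FIRST(S C *), process the symbols left to right:
Symbol S is a non-terminal. Add FIRST(S) \ {ε} = { '*', ';', 'f' }
S is not nullable (ε ∉ FIRST(S)), so stop here.
FIRST(S C *) = { '*', ';', 'f' }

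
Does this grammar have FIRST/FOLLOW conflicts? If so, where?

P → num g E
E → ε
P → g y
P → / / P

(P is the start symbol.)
A FIRST/FOLLOW conflict occurs when a non-terminal N has a nullable alternative N → β (β ⇒* ε) and another alternative N → α with FIRST(α) ∩ FOLLOW(N) ≠ ∅: on such a lookahead the parser cannot decide between expanding α and letting N vanish via β.

Nullable non-terminals: E.
E has a nullable alternative but only one production, so nothing to check.

P has no nullable alternative, so no FIRST/FOLLOW check is needed there.

No FIRST/FOLLOW conflicts found.

Answer: No FIRST/FOLLOW conflicts.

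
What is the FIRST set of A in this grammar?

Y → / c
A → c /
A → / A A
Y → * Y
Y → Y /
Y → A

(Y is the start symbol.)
{ '/', 'c' }

From A → c /:
  - c is a terminal: add 'c' and stop
From A → / A A:
  - '/' is a terminal: add '/' and stop

Collecting: FIRST(A) = { '/', 'c' }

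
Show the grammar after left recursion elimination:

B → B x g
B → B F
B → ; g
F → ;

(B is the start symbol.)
B → ; g B'
B' → x g B'
B' → F B'
B' → ε
F → ;

B is directly left-recursive. The standard transformation for
  A → A α₁ | ... | A α_m | β₁ | ... | β_n
is
  A  → β₁ A' | ... | β_n A'
  A' → α₁ A' | ... | α_m A' | ε

B → ; g becomes B → ; g B'
B → B x g becomes B' → x g B'
B → B F becomes B' → F B'
Add B' → ε

Productions for other non-terminals are unchanged:
  F → ;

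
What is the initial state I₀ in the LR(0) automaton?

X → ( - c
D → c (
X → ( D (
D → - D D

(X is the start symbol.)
First, augment the grammar with X' → X
I₀ = CLOSURE({ [X' → . X] }):
  [X' → . X] has the dot before X: add [X → . ( - c], [X → . ( D (]
No further items can be added.

I₀ = { [X → . ( - c], [X → . ( D (], [X' → . X] }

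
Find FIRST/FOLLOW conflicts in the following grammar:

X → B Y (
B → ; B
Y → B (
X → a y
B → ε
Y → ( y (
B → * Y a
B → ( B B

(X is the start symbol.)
Yes. B → ';' B with FOLLOW(B) on { ';' }; B → '*' Y a with FOLLOW(B) on { '*' }; B → '(' B B with FOLLOW(B) on { '(' }

A FIRST/FOLLOW conflict occurs when a non-terminal N has a nullable alternative N → β (β ⇒* ε) and another alternative N → α with FIRST(α) ∩ FOLLOW(N) ≠ ∅: on such a lookahead the parser cannot decide between expanding α and letting N vanish via β.

Nullable non-terminals: B.

B: nullable alternative(s) B → ε; FOLLOW(B) = { '(', '*', ';' }
  B → ; B: FIRST \ {ε} = { ';' } — overlaps FOLLOW(B) on { ';' }: CONFLICT
  B → ε: FIRST \ {ε} = { } — this is the only nullable alternative, skip
  B → * Y a: FIRST \ {ε} = { '*' } — overlaps FOLLOW(B) on { '*' }: CONFLICT
  B → ( B B: FIRST \ {ε} = { '(' } — overlaps FOLLOW(B) on { '(' }: CONFLICT

X, Y have no nullable alternative, so no FIRST/FOLLOW check is needed there.

So the grammar has 3 FIRST/FOLLOW conflicts (marked CONFLICT above).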